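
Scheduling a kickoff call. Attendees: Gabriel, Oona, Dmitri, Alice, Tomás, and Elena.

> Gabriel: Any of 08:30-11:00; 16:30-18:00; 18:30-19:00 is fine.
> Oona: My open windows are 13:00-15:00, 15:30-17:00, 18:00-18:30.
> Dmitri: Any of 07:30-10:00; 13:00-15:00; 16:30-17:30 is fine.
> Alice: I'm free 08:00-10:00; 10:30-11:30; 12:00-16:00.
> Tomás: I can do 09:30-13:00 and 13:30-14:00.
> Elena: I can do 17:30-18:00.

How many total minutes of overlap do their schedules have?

Gabriel ∩ Oona: 16:30-17:00.
Gabriel ∩ Oona ∩ Dmitri: 16:30-17:00.
Gabriel ∩ Oona ∩ Dmitri ∩ Alice: ∅.
Gabriel ∩ Oona ∩ Dmitri ∩ Alice ∩ Tomás: ∅.
Gabriel ∩ Oona ∩ Dmitri ∩ Alice ∩ Tomás ∩ Elena: ∅.
There is no time when everyone is free.
There is no common window, so the total is 0 minutes.

0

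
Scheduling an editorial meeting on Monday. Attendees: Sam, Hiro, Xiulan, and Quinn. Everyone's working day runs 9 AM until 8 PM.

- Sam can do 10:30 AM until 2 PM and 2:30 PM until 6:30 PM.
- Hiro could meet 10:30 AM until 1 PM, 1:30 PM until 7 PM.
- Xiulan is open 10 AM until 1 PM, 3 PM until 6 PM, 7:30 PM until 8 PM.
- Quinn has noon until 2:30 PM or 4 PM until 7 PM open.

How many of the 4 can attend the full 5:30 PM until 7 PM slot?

2

Hiro and Quinn can make the full 17:30-19:00 slot — that's 2.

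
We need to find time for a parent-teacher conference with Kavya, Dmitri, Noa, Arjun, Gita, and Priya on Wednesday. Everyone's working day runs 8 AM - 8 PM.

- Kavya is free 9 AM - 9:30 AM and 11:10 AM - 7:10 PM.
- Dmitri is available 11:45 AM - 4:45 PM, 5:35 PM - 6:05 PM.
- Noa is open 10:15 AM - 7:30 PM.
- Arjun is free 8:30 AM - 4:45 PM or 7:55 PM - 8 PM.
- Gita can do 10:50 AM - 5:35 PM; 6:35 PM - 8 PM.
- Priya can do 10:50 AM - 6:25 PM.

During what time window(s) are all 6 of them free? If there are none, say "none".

Kavya ∩ Dmitri: 11:45-16:45, 17:35-18:05.
Kavya ∩ Dmitri ∩ Noa: 11:45-16:45, 17:35-18:05.
Kavya ∩ Dmitri ∩ Noa ∩ Arjun: 11:45-16:45.
Kavya ∩ Dmitri ∩ Noa ∩ Arjun ∩ Gita: 11:45-16:45.
Kavya ∩ Dmitri ∩ Noa ∩ Arjun ∩ Gita ∩ Priya: 11:45-16:45.

11:45-16:45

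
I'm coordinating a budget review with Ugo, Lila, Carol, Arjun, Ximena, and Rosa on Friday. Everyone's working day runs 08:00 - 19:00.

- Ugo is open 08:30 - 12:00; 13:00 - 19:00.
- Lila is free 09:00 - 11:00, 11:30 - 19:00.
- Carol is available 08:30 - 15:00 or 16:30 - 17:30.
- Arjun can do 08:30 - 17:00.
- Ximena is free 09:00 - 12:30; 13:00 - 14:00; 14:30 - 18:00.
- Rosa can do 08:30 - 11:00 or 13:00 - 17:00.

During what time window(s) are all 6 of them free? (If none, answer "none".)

Ugo ∩ Lila: 09:00-11:00, 11:30-12:00, 13:00-19:00.
Ugo ∩ Lila ∩ Carol: 09:00-11:00, 11:30-12:00, 13:00-15:00, 16:30-17:30.
Ugo ∩ Lila ∩ Carol ∩ Arjun: 09:00-11:00, 11:30-12:00, 13:00-15:00, 16:30-17:00.
Ugo ∩ Lila ∩ Carol ∩ Arjun ∩ Ximena: 09:00-11:00, 11:30-12:00, 13:00-14:00, 14:30-15:00, 16:30-17:00.
Ugo ∩ Lila ∩ Carol ∩ Arjun ∩ Ximena ∩ Rosa: 09:00-11:00, 13:00-14:00, 14:30-15:00, 16:30-17:00.

09:00-11:00, 13:00-14:00, 14:30-15:00, 16:30-17:00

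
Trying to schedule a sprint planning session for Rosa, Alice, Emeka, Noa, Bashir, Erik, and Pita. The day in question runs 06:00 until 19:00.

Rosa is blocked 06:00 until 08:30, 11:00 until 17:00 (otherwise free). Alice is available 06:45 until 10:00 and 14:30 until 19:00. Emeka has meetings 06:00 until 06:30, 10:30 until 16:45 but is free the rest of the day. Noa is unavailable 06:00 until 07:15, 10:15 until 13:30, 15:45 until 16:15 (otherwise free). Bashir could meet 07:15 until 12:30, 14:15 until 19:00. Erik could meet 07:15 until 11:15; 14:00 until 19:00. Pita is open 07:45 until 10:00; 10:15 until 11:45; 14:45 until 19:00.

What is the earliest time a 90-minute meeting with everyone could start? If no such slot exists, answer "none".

Rosa free: 08:30-11:00, 17:00-19:00 (invert busy blocks within the working day).
Alice free: 06:45-10:00, 14:30-19:00.
Emeka free: 06:30-10:30, 16:45-19:00 (invert busy blocks within the working day).
Noa free: 07:15-10:15, 13:30-15:45, 16:15-19:00 (invert busy blocks within the working day).
Bashir free: 07:15-12:30, 14:15-19:00.
Erik free: 07:15-11:15, 14:00-19:00.
Pita free: 07:45-10:00, 10:15-11:45, 14:45-19:00.
Rosa ∩ Alice: 08:30-10:00, 17:00-19:00.
Rosa ∩ Alice ∩ Emeka: 08:30-10:00, 17:00-19:00.
Rosa ∩ Alice ∩ Emeka ∩ Noa: 08:30-10:00, 17:00-19:00.
Rosa ∩ Alice ∩ Emeka ∩ Noa ∩ Bashir: 08:30-10:00, 17:00-19:00.
Rosa ∩ Alice ∩ Emeka ∩ Noa ∩ Bashir ∩ Erik: 08:30-10:00, 17:00-19:00.
Rosa ∩ Alice ∩ Emeka ∩ Noa ∩ Bashir ∩ Erik ∩ Pita: 08:30-10:00, 17:00-19:00.
The first common window of at least 90 minutes is 08:30-10:00, so the earliest start is 08:30.

08:30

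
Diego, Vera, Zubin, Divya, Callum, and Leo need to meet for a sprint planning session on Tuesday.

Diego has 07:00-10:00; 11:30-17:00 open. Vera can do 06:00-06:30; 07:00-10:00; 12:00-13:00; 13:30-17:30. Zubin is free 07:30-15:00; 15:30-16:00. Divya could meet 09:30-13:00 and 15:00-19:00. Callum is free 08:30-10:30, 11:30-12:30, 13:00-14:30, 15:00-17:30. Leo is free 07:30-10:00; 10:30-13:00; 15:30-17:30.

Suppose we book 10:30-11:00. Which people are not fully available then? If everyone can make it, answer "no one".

Callum, Diego, Vera

Diego: not fully free for 10:30-11:00. Vera: not fully free for 10:30-11:00. Zubin: free for 10:30-11:00. Divya: free for 10:30-11:00. Callum: not fully free for 10:30-11:00. Leo: free for 10:30-11:00.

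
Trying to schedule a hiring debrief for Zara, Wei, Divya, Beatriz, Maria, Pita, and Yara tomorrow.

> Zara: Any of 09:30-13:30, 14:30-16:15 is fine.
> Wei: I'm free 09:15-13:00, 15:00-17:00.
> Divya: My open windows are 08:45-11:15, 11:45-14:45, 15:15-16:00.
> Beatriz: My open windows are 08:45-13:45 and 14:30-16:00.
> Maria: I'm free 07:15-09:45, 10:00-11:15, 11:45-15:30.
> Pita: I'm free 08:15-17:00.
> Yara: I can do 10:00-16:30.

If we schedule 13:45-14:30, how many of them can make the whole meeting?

4

Divya, Maria, Pita, and Yara can make the full 13:45-14:30 slot — that's 4.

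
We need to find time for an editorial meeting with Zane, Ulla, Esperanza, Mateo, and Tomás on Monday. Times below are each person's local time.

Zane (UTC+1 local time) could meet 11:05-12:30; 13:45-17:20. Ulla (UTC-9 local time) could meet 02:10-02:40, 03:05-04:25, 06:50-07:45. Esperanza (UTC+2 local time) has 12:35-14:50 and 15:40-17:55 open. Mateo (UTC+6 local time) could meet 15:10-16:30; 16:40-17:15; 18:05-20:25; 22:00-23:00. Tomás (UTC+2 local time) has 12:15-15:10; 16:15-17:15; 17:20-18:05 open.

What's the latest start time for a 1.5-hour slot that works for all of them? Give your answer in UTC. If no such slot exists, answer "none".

none

Zane in UTC: 10:05-11:30, 12:45-16:20 (subtract 1h to convert from UTC+1).
Ulla in UTC: 11:10-11:40, 12:05-13:25, 15:50-16:45 (add 9h to convert from UTC-9).
Esperanza in UTC: 10:35-12:50, 13:40-15:55 (subtract 2h to convert from UTC+2).
Mateo in UTC: 09:10-10:30, 10:40-11:15, 12:05-14:25, 16:00-17:00 (subtract 6h to convert from UTC+6).
Tomás in UTC: 10:15-13:10, 14:15-15:15, 15:20-16:05 (subtract 2h to convert from UTC+2).
Zane ∩ Ulla: 11:10-11:30, 12:45-13:25, 15:50-16:20.
Zane ∩ Ulla ∩ Esperanza: 11:10-11:30, 12:45-12:50, 15:50-15:55.
Zane ∩ Ulla ∩ Esperanza ∩ Mateo: 11:10-11:15, 12:45-12:50.
Zane ∩ Ulla ∩ Esperanza ∩ Mateo ∩ Tomás: 11:10-11:15, 12:45-12:50.
So the common availability across everyone is 11:10-11:15, 12:45-12:50.
No common window is at least 90 minutes long.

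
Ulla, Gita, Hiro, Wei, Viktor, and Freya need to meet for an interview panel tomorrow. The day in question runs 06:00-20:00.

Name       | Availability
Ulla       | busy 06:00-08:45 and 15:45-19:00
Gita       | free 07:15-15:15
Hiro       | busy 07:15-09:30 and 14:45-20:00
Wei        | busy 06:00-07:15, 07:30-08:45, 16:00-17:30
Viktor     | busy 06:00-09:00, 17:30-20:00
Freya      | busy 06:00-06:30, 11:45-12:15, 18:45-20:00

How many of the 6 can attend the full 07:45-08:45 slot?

Ulla free: 08:45-15:45, 19:00-20:00 (invert busy blocks within the working day).
Gita free: 07:15-15:15.
Hiro free: 06:00-07:15, 09:30-14:45 (invert busy blocks within the working day).
Wei free: 07:15-07:30, 08:45-16:00, 17:30-20:00 (invert busy blocks within the working day).
Viktor free: 09:00-17:30 (invert busy blocks within the working day).
Freya free: 06:30-11:45, 12:15-18:45 (invert busy blocks within the working day).
Gita and Freya can make the full 07:45-08:45 slot — that's 2.

2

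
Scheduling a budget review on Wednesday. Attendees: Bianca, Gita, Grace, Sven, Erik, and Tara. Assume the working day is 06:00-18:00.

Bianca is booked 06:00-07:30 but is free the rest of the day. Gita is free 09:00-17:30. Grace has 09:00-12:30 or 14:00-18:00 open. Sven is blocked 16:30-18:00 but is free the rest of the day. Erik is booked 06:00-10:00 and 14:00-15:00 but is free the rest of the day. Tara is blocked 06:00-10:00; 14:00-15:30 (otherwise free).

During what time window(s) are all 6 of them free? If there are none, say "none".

10:00-12:30, 15:30-16:30

Bianca free: 07:30-18:00 (invert busy blocks within the working day).
Gita free: 09:00-17:30.
Grace free: 09:00-12:30, 14:00-18:00.
Sven free: 06:00-16:30 (invert busy blocks within the working day).
Erik free: 10:00-14:00, 15:00-18:00 (invert busy blocks within the working day).
Tara free: 10:00-14:00, 15:30-18:00 (invert busy blocks within the working day).
Bianca ∩ Gita: 09:00-17:30.
Bianca ∩ Gita ∩ Grace: 09:00-12:30, 14:00-17:30.
Bianca ∩ Gita ∩ Grace ∩ Sven: 09:00-12:30, 14:00-16:30.
Bianca ∩ Gita ∩ Grace ∩ Sven ∩ Erik: 10:00-12:30, 15:00-16:30.
Bianca ∩ Gita ∩ Grace ∩ Sven ∩ Erik ∩ Tara: 10:00-12:30, 15:30-16:30.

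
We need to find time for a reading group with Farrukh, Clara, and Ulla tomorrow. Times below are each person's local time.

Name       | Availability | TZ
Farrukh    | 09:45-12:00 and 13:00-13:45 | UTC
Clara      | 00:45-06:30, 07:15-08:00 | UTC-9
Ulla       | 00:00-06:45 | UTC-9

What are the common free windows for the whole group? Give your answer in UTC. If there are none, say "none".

09:45-12:00, 13:00-13:45

Farrukh in UTC: 09:45-12:00, 13:00-13:45.
Clara in UTC: 09:45-15:30, 16:15-17:00 (add 9h to convert from UTC-9).
Ulla in UTC: 09:00-15:45 (add 9h to convert from UTC-9).
Farrukh ∩ Clara: 09:45-12:00, 13:00-13:45.
Farrukh ∩ Clara ∩ Ulla: 09:45-12:00, 13:00-13:45.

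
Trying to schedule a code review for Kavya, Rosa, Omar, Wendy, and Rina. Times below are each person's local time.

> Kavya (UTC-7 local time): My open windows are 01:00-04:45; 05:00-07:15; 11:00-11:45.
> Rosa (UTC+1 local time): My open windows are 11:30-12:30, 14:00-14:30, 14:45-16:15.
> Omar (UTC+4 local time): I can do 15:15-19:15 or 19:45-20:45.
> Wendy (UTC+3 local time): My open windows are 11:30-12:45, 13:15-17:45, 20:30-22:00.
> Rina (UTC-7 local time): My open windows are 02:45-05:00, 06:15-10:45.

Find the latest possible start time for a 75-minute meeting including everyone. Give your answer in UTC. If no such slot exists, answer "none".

none

Kavya in UTC: 08:00-11:45, 12:00-14:15, 18:00-18:45 (add 7h to convert from UTC-7).
Rosa in UTC: 10:30-11:30, 13:00-13:30, 13:45-15:15 (subtract 1h to convert from UTC+1).
Omar in UTC: 11:15-15:15, 15:45-16:45 (subtract 4h to convert from UTC+4).
Wendy in UTC: 08:30-09:45, 10:15-14:45, 17:30-19:00 (subtract 3h to convert from UTC+3).
Rina in UTC: 09:45-12:00, 13:15-17:45 (add 7h to convert from UTC-7).
Kavya ∩ Rosa: 10:30-11:30, 13:00-13:30, 13:45-14:15.
Kavya ∩ Rosa ∩ Omar: 11:15-11:30, 13:00-13:30, 13:45-14:15.
Kavya ∩ Rosa ∩ Omar ∩ Wendy: 11:15-11:30, 13:00-13:30, 13:45-14:15.
Kavya ∩ Rosa ∩ Omar ∩ Wendy ∩ Rina: 11:15-11:30, 13:15-13:30, 13:45-14:15.
No common window is at least 75 minutes long.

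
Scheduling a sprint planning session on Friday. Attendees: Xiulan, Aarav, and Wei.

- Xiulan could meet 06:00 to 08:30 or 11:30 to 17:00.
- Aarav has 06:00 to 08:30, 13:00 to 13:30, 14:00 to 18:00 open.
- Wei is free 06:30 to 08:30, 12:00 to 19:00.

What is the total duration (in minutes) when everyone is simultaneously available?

330

Xiulan ∩ Aarav: 06:00-08:30, 13:00-13:30, 14:00-17:00.
Xiulan ∩ Aarav ∩ Wei: 06:30-08:30, 13:00-13:30, 14:00-17:00.
Summing the common windows: 120 + 30 + 180 = 330 minutes.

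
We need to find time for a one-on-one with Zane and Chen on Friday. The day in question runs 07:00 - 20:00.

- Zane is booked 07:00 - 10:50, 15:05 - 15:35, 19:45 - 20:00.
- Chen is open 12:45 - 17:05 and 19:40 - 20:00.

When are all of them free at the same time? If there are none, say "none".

12:45-15:05, 15:35-17:05, 19:40-19:45

Zane free: 10:50-15:05, 15:35-19:45 (invert busy blocks within the working day).
Chen free: 12:45-17:05, 19:40-20:00.
Zane ∩ Chen: 12:45-15:05, 15:35-17:05, 19:40-19:45.
Those are the intersection windows.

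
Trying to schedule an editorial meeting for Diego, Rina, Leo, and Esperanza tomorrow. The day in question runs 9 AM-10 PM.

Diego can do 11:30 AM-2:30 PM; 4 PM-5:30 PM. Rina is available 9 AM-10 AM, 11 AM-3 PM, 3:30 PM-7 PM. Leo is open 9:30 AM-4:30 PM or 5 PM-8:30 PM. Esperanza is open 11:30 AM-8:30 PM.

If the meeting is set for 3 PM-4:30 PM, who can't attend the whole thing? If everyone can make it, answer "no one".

Diego, Rina

Diego: not fully free for 15:00-16:30. Rina: not fully free for 15:00-16:30. Leo: free for 15:00-16:30. Esperanza: free for 15:00-16:30.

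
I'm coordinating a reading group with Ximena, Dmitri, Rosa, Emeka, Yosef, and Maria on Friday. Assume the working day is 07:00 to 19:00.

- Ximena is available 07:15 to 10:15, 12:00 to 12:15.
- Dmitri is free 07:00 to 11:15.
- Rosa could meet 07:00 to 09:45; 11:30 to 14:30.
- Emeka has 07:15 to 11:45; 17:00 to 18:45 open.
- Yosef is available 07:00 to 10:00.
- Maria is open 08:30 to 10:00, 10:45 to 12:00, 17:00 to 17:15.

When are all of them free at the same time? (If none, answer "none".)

Ximena ∩ Dmitri: 07:15-10:15.
Ximena ∩ Dmitri ∩ Rosa: 07:15-09:45.
Ximena ∩ Dmitri ∩ Rosa ∩ Emeka: 07:15-09:45.
Ximena ∩ Dmitri ∩ Rosa ∩ Emeka ∩ Yosef: 07:15-09:45.
Ximena ∩ Dmitri ∩ Rosa ∩ Emeka ∩ Yosef ∩ Maria: 08:30-09:45.

08:30-09:45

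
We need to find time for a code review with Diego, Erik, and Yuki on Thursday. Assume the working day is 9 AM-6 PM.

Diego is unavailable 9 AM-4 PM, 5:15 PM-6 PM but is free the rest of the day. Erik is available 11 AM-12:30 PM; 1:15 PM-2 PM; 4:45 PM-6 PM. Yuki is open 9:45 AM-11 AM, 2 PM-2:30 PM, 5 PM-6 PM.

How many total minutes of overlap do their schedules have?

Diego free: 16:00-17:15 (invert busy blocks within the working day).
Erik free: 11:00-12:30, 13:15-14:00, 16:45-18:00.
Yuki free: 09:45-11:00, 14:00-14:30, 17:00-18:00.
Diego ∩ Erik: 16:45-17:15.
Diego ∩ Erik ∩ Yuki: 17:00-17:15.
Those are the intersection windows.
That's a single block of 15 minutes.

15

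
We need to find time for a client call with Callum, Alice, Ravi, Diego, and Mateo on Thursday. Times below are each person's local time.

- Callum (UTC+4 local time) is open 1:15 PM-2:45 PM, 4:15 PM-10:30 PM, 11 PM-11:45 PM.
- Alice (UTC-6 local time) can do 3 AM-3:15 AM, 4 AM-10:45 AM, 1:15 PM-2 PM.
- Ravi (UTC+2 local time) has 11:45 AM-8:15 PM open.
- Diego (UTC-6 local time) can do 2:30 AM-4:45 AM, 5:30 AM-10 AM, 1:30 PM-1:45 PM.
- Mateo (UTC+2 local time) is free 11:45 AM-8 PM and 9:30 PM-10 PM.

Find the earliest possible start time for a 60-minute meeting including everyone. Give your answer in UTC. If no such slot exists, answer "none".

12:15

Callum in UTC: 09:15-10:45, 12:15-18:30, 19:00-19:45 (subtract 4h to convert from UTC+4).
Alice in UTC: 09:00-09:15, 10:00-16:45, 19:15-20:00 (add 6h to convert from UTC-6).
Ravi in UTC: 09:45-18:15 (subtract 2h to convert from UTC+2).
Diego in UTC: 08:30-10:45, 11:30-16:00, 19:30-19:45 (add 6h to convert from UTC-6).
Mateo in UTC: 09:45-18:00, 19:30-20:00 (subtract 2h to convert from UTC+2).
Callum ∩ Alice: 10:00-10:45, 12:15-16:45, 19:15-19:45.
Callum ∩ Alice ∩ Ravi: 10:00-10:45, 12:15-16:45.
Callum ∩ Alice ∩ Ravi ∩ Diego: 10:00-10:45, 12:15-16:00.
Callum ∩ Alice ∩ Ravi ∩ Diego ∩ Mateo: 10:00-10:45, 12:15-16:00.
The first common window of at least 60 minutes is 12:15-16:00, so the earliest start is 12:15.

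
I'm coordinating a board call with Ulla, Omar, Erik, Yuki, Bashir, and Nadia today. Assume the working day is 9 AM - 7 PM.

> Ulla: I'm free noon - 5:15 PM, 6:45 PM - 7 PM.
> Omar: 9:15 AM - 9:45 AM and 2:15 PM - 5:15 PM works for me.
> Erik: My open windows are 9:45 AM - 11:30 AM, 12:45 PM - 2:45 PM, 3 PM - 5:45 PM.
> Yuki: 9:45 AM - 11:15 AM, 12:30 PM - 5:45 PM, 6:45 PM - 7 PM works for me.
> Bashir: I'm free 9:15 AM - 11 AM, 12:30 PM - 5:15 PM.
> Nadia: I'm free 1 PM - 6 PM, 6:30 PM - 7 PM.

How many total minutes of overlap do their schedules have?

Ulla ∩ Omar: 14:15-17:15.
Ulla ∩ Omar ∩ Erik: 14:15-14:45, 15:00-17:15.
Ulla ∩ Omar ∩ Erik ∩ Yuki: 14:15-14:45, 15:00-17:15.
Ulla ∩ Omar ∩ Erik ∩ Yuki ∩ Bashir: 14:15-14:45, 15:00-17:15.
Ulla ∩ Omar ∩ Erik ∩ Yuki ∩ Bashir ∩ Nadia: 14:15-14:45, 15:00-17:15.
Summing the common windows: 30 + 135 = 165 minutes.

165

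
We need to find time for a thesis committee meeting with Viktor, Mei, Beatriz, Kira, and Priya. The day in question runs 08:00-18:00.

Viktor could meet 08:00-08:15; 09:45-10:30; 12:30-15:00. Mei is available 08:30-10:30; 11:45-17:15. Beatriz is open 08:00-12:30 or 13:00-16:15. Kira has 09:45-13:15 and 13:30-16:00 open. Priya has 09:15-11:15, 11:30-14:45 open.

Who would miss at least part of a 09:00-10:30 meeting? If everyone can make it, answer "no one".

Kira, Priya, Viktor

Viktor: not fully free for 09:00-10:30. Mei: free for 09:00-10:30. Beatriz: free for 09:00-10:30. Kira: not fully free for 09:00-10:30. Priya: not fully free for 09:00-10:30.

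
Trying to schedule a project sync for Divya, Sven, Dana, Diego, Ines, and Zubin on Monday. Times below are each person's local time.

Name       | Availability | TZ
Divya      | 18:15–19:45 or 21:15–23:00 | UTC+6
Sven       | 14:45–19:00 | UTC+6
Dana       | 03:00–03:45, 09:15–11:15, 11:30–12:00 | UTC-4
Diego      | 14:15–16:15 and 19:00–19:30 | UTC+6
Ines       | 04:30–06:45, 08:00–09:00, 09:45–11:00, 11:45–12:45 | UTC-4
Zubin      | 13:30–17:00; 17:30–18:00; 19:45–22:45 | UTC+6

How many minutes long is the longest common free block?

Divya in UTC: 12:15-13:45, 15:15-17:00 (subtract 6h to convert from UTC+6).
Sven in UTC: 08:45-13:00 (subtract 6h to convert from UTC+6).
Dana in UTC: 07:00-07:45, 13:15-15:15, 15:30-16:00 (add 4h to convert from UTC-4).
Diego in UTC: 08:15-10:15, 13:00-13:30 (subtract 6h to convert from UTC+6).
Ines in UTC: 08:30-10:45, 12:00-13:00, 13:45-15:00, 15:45-16:45 (add 4h to convert from UTC-4).
Zubin in UTC: 07:30-11:00, 11:30-12:00, 13:45-16:45 (subtract 6h to convert from UTC+6).
Divya ∩ Sven: 12:15-13:00.
Divya ∩ Sven ∩ Dana: ∅.
Divya ∩ Sven ∩ Dana ∩ Diego: ∅.
Divya ∩ Sven ∩ Dana ∩ Diego ∩ Ines: ∅.
Divya ∩ Sven ∩ Dana ∩ Diego ∩ Ines ∩ Zubin: ∅.
There is no time when everyone is free.
No common window exists, so the longest block is 0 minutes.

0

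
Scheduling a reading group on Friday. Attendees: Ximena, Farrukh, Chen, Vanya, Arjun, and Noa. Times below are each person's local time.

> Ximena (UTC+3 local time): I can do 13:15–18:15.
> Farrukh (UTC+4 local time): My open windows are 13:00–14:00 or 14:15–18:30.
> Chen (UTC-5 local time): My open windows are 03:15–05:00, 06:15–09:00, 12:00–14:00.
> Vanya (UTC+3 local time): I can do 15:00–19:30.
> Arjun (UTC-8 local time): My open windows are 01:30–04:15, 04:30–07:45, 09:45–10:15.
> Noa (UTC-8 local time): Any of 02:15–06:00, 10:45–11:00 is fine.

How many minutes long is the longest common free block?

Ximena in UTC: 10:15-15:15 (subtract 3h to convert from UTC+3).
Farrukh in UTC: 09:00-10:00, 10:15-14:30 (subtract 4h to convert from UTC+4).
Chen in UTC: 08:15-10:00, 11:15-14:00, 17:00-19:00 (add 5h to convert from UTC-5).
Vanya in UTC: 12:00-16:30 (subtract 3h to convert from UTC+3).
Arjun in UTC: 09:30-12:15, 12:30-15:45, 17:45-18:15 (add 8h to convert from UTC-8).
Noa in UTC: 10:15-14:00, 18:45-19:00 (add 8h to convert from UTC-8).
Ximena ∩ Farrukh: 10:15-14:30.
Ximena ∩ Farrukh ∩ Chen: 11:15-14:00.
Ximena ∩ Farrukh ∩ Chen ∩ Vanya: 12:00-14:00.
Ximena ∩ Farrukh ∩ Chen ∩ Vanya ∩ Arjun: 12:00-12:15, 12:30-14:00.
Ximena ∩ Farrukh ∩ Chen ∩ Vanya ∩ Arjun ∩ Noa: 12:00-12:15, 12:30-14:00.
The longest is 12:30-14:00 at 90 minutes.

90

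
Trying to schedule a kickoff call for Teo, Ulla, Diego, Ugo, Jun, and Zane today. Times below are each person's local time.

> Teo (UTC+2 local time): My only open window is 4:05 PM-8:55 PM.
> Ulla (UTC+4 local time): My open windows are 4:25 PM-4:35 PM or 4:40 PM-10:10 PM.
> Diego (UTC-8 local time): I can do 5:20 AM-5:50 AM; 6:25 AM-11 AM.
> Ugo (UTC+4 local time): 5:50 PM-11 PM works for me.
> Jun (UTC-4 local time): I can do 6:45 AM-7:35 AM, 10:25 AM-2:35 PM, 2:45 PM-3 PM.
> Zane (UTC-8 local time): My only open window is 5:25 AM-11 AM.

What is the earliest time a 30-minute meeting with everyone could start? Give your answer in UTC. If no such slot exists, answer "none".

Teo in UTC: 14:05-18:55 (subtract 2h to convert from UTC+2).
Ulla in UTC: 12:25-12:35, 12:40-18:10 (subtract 4h to convert from UTC+4).
Diego in UTC: 13:20-13:50, 14:25-19:00 (add 8h to convert from UTC-8).
Ugo in UTC: 13:50-19:00 (subtract 4h to convert from UTC+4).
Jun in UTC: 10:45-11:35, 14:25-18:35, 18:45-19:00 (add 4h to convert from UTC-4).
Zane in UTC: 13:25-19:00 (add 8h to convert from UTC-8).
Teo ∩ Ulla: 14:05-18:10.
Teo ∩ Ulla ∩ Diego: 14:25-18:10.
Teo ∩ Ulla ∩ Diego ∩ Ugo: 14:25-18:10.
Teo ∩ Ulla ∩ Diego ∩ Ugo ∩ Jun: 14:25-18:10.
Teo ∩ Ulla ∩ Diego ∩ Ugo ∩ Jun ∩ Zane: 14:25-18:10.
So the common availability across everyone is 14:25-18:10.
The first common window of at least 30 minutes is 14:25-18:10, so the earliest start is 14:25.

14:25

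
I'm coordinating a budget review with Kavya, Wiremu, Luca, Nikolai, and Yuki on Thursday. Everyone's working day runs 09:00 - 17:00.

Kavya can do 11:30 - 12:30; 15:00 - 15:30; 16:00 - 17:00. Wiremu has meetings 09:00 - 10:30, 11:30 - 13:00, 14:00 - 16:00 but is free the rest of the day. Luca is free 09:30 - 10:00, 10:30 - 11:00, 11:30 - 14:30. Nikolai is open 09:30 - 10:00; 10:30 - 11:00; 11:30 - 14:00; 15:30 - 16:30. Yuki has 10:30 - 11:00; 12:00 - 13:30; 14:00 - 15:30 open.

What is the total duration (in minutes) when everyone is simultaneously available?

0

Kavya free: 11:30-12:30, 15:00-15:30, 16:00-17:00.
Wiremu free: 10:30-11:30, 13:00-14:00, 16:00-17:00 (invert busy blocks within the working day).
Luca free: 09:30-10:00, 10:30-11:00, 11:30-14:30.
Nikolai free: 09:30-10:00, 10:30-11:00, 11:30-14:00, 15:30-16:30.
Yuki free: 10:30-11:00, 12:00-13:30, 14:00-15:30.
Kavya ∩ Wiremu: 16:00-17:00.
Kavya ∩ Wiremu ∩ Luca: ∅.
Kavya ∩ Wiremu ∩ Luca ∩ Nikolai: ∅.
Kavya ∩ Wiremu ∩ Luca ∩ Nikolai ∩ Yuki: ∅.
There is no time when everyone is free.
There is no common window, so the total is 0 minutes.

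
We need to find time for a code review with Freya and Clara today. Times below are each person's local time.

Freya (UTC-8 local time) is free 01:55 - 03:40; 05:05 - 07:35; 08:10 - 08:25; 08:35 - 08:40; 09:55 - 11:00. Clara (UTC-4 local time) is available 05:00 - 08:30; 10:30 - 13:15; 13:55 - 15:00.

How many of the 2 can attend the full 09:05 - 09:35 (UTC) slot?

Freya in UTC: 09:55-11:40, 13:05-15:35, 16:10-16:25, 16:35-16:40, 17:55-19:00 (add 8h to convert from UTC-8).
Clara in UTC: 09:00-12:30, 14:30-17:15, 17:55-19:00 (add 4h to convert from UTC-4).
Clara can make the full 09:05-09:35 slot — that's 1.

1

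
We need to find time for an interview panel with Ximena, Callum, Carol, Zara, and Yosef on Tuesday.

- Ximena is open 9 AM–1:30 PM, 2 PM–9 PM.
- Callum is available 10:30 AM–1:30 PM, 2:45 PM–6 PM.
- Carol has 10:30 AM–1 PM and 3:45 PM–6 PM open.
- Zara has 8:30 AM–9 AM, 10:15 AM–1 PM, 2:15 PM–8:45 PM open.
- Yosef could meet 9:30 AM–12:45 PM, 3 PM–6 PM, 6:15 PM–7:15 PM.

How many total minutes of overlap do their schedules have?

Ximena ∩ Callum: 10:30-13:30, 14:45-18:00.
Ximena ∩ Callum ∩ Carol: 10:30-13:00, 15:45-18:00.
Ximena ∩ Callum ∩ Carol ∩ Zara: 10:30-13:00, 15:45-18:00.
Ximena ∩ Callum ∩ Carol ∩ Zara ∩ Yosef: 10:30-12:45, 15:45-18:00.
So the common availability across everyone is 10:30-12:45, 15:45-18:00.
Summing the common windows: 135 + 135 = 270 minutes.

270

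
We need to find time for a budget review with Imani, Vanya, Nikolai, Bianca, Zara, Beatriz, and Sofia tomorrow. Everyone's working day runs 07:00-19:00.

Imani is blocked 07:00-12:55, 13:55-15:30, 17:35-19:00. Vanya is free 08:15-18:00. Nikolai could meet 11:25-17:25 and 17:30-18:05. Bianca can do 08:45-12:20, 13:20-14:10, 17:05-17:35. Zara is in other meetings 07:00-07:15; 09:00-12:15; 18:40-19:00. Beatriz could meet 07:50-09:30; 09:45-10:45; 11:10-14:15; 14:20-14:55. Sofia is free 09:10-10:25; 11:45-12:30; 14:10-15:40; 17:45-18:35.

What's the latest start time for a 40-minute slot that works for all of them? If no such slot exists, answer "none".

none

Imani free: 12:55-13:55, 15:30-17:35 (invert busy blocks within the working day).
Vanya free: 08:15-18:00.
Nikolai free: 11:25-17:25, 17:30-18:05.
Bianca free: 08:45-12:20, 13:20-14:10, 17:05-17:35.
Zara free: 07:15-09:00, 12:15-18:40 (invert busy blocks within the working day).
Beatriz free: 07:50-09:30, 09:45-10:45, 11:10-14:15, 14:20-14:55.
Sofia free: 09:10-10:25, 11:45-12:30, 14:10-15:40, 17:45-18:35.
Imani ∩ Vanya: 12:55-13:55, 15:30-17:35.
Imani ∩ Vanya ∩ Nikolai: 12:55-13:55, 15:30-17:25, 17:30-17:35.
Imani ∩ Vanya ∩ Nikolai ∩ Bianca: 13:20-13:55, 17:05-17:25, 17:30-17:35.
Imani ∩ Vanya ∩ Nikolai ∩ Bianca ∩ Zara: 13:20-13:55, 17:05-17:25, 17:30-17:35.
Imani ∩ Vanya ∩ Nikolai ∩ Bianca ∩ Zara ∩ Beatriz: 13:20-13:55.
Imani ∩ Vanya ∩ Nikolai ∩ Bianca ∩ Zara ∩ Beatriz ∩ Sofia: ∅.
There is no time when everyone is free.
No common window is at least 40 minutes long.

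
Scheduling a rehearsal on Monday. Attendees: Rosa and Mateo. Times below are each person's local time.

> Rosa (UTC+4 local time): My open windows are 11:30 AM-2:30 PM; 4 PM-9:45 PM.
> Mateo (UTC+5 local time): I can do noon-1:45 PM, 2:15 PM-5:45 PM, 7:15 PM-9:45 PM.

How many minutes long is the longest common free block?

Rosa in UTC: 07:30-10:30, 12:00-17:45 (subtract 4h to convert from UTC+4).
Mateo in UTC: 07:00-08:45, 09:15-12:45, 14:15-16:45 (subtract 5h to convert from UTC+5).
Rosa ∩ Mateo: 07:30-08:45, 09:15-10:30, 12:00-12:45, 14:15-16:45.
So the common availability across everyone is 07:30-08:45, 09:15-10:30, 12:00-12:45, 14:15-16:45.
The longest is 14:15-16:45 at 150 minutes.

150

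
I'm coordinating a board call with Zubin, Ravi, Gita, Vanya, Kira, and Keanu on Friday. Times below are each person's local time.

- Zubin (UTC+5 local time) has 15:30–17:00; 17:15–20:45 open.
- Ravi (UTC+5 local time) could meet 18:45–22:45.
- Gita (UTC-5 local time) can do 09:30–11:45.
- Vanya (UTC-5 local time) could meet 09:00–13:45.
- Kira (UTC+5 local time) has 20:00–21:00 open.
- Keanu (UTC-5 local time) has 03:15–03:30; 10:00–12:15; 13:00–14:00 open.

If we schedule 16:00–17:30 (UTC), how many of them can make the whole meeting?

Zubin in UTC: 10:30-12:00, 12:15-15:45 (subtract 5h to convert from UTC+5).
Ravi in UTC: 13:45-17:45 (subtract 5h to convert from UTC+5).
Gita in UTC: 14:30-16:45 (add 5h to convert from UTC-5).
Vanya in UTC: 14:00-18:45 (add 5h to convert from UTC-5).
Kira in UTC: 15:00-16:00 (subtract 5h to convert from UTC+5).
Keanu in UTC: 08:15-08:30, 15:00-17:15, 18:00-19:00 (add 5h to convert from UTC-5).
Ravi and Vanya can make the full 16:00-17:30 slot — that's 2.

2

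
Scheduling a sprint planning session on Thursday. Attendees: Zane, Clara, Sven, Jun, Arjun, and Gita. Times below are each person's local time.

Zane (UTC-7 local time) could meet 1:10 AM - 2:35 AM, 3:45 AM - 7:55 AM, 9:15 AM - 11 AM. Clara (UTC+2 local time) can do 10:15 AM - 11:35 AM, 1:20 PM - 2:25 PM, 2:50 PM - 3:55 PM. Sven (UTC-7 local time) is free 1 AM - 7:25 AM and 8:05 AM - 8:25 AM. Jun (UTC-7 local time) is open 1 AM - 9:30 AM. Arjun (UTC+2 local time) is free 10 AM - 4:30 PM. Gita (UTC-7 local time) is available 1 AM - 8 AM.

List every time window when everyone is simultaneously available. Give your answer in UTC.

Zane in UTC: 08:10-09:35, 10:45-14:55, 16:15-18:00 (add 7h to convert from UTC-7).
Clara in UTC: 08:15-09:35, 11:20-12:25, 12:50-13:55 (subtract 2h to convert from UTC+2).
Sven in UTC: 08:00-14:25, 15:05-15:25 (add 7h to convert from UTC-7).
Jun in UTC: 08:00-16:30 (add 7h to convert from UTC-7).
Arjun in UTC: 08:00-14:30 (subtract 2h to convert from UTC+2).
Gita in UTC: 08:00-15:00 (add 7h to convert from UTC-7).
Zane ∩ Clara: 08:15-09:35, 11:20-12:25, 12:50-13:55.
Zane ∩ Clara ∩ Sven: 08:15-09:35, 11:20-12:25, 12:50-13:55.
Zane ∩ Clara ∩ Sven ∩ Jun: 08:15-09:35, 11:20-12:25, 12:50-13:55.
Zane ∩ Clara ∩ Sven ∩ Jun ∩ Arjun: 08:15-09:35, 11:20-12:25, 12:50-13:55.
Zane ∩ Clara ∩ Sven ∩ Jun ∩ Arjun ∩ Gita: 08:15-09:35, 11:20-12:25, 12:50-13:55.
So the common availability across everyone is 08:15-09:35, 11:20-12:25, 12:50-13:55.

08:15-09:35, 11:20-12:25, 12:50-13:55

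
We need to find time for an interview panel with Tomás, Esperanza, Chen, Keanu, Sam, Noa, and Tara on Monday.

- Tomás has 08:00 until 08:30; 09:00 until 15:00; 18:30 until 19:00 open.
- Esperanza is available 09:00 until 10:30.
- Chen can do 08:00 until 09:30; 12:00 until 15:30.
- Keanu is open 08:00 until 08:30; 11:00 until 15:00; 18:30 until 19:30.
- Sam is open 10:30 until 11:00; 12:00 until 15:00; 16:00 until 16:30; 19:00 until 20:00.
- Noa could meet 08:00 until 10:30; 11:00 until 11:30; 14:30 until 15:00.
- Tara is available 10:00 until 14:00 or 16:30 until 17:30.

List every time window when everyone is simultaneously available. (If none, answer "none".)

Tomás ∩ Esperanza: 09:00-10:30.
Tomás ∩ Esperanza ∩ Chen: 09:00-09:30.
Tomás ∩ Esperanza ∩ Chen ∩ Keanu: ∅.
Tomás ∩ Esperanza ∩ Chen ∩ Keanu ∩ Sam: ∅.
Tomás ∩ Esperanza ∩ Chen ∩ Keanu ∩ Sam ∩ Noa: ∅.
Tomás ∩ Esperanza ∩ Chen ∩ Keanu ∩ Sam ∩ Noa ∩ Tara: ∅.
There is no time when everyone is free.

none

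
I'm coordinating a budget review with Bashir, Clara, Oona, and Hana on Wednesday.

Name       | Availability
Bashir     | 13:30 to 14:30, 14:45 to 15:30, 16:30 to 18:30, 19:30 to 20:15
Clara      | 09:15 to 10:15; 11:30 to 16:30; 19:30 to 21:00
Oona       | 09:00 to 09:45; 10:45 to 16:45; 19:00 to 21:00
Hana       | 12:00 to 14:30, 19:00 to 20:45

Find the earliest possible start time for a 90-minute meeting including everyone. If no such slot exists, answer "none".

Bashir ∩ Clara: 13:30-14:30, 14:45-15:30, 19:30-20:15.
Bashir ∩ Clara ∩ Oona: 13:30-14:30, 14:45-15:30, 19:30-20:15.
Bashir ∩ Clara ∩ Oona ∩ Hana: 13:30-14:30, 19:30-20:15.
So the common availability across everyone is 13:30-14:30, 19:30-20:15.
No common window is at least 90 minutes long.

none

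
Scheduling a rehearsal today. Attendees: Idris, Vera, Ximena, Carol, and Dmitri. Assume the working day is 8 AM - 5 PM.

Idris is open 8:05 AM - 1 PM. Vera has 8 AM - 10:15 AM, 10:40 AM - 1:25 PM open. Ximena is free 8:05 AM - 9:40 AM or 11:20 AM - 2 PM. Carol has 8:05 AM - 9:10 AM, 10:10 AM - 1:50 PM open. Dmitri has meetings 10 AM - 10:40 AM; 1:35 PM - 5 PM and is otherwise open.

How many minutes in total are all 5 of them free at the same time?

Idris free: 08:05-13:00.
Vera free: 08:00-10:15, 10:40-13:25.
Ximena free: 08:05-09:40, 11:20-14:00.
Carol free: 08:05-09:10, 10:10-13:50.
Dmitri free: 08:00-10:00, 10:40-13:35 (invert busy blocks within the working day).
Idris ∩ Vera: 08:05-10:15, 10:40-13:00.
Idris ∩ Vera ∩ Ximena: 08:05-09:40, 11:20-13:00.
Idris ∩ Vera ∩ Ximena ∩ Carol: 08:05-09:10, 11:20-13:00.
Idris ∩ Vera ∩ Ximena ∩ Carol ∩ Dmitri: 08:05-09:10, 11:20-13:00.
Summing the common windows: 65 + 100 = 165 minutes.

165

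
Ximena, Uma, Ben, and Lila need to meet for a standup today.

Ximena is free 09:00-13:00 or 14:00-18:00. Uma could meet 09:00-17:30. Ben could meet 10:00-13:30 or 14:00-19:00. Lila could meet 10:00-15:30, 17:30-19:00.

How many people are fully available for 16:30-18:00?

Ximena and Ben can make the full 16:30-18:00 slot — that's 2.

2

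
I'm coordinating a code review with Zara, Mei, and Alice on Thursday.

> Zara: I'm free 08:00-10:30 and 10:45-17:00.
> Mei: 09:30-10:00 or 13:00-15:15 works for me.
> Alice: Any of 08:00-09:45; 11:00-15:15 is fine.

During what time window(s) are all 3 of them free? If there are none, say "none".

Zara ∩ Mei: 09:30-10:00, 13:00-15:15.
Zara ∩ Mei ∩ Alice: 09:30-09:45, 13:00-15:15.
Those are the intersection windows.

09:30-09:45, 13:00-15:15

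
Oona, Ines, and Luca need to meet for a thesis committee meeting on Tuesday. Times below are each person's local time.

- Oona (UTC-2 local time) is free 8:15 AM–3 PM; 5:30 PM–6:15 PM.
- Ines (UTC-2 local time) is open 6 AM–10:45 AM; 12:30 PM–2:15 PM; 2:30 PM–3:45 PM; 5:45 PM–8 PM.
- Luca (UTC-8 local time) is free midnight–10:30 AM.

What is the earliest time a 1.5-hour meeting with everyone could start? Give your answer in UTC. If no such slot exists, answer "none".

Oona in UTC: 10:15-17:00, 19:30-20:15 (add 2h to convert from UTC-2).
Ines in UTC: 08:00-12:45, 14:30-16:15, 16:30-17:45, 19:45-22:00 (add 2h to convert from UTC-2).
Luca in UTC: 08:00-18:30 (add 8h to convert from UTC-8).
Oona ∩ Ines: 10:15-12:45, 14:30-16:15, 16:30-17:00, 19:45-20:15.
Oona ∩ Ines ∩ Luca: 10:15-12:45, 14:30-16:15, 16:30-17:00.
So the common availability across everyone is 10:15-12:45, 14:30-16:15, 16:30-17:00.
The first common window of at least 90 minutes is 10:15-12:45, so the earliest start is 10:15.

10:15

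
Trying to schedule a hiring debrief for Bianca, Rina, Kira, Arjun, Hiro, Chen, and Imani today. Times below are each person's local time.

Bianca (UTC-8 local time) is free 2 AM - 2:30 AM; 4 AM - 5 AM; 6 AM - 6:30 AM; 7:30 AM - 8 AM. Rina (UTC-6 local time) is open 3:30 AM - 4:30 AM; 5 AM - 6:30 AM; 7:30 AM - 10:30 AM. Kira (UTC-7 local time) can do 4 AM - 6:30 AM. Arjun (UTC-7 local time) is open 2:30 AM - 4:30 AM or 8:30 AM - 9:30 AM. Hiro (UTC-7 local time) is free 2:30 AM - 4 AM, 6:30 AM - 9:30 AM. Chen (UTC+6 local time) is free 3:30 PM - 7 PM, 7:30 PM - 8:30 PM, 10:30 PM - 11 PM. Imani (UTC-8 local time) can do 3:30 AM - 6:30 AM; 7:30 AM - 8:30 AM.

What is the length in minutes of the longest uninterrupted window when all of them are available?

Bianca in UTC: 10:00-10:30, 12:00-13:00, 14:00-14:30, 15:30-16:00 (add 8h to convert from UTC-8).
Rina in UTC: 09:30-10:30, 11:00-12:30, 13:30-16:30 (add 6h to convert from UTC-6).
Kira in UTC: 11:00-13:30 (add 7h to convert from UTC-7).
Arjun in UTC: 09:30-11:30, 15:30-16:30 (add 7h to convert from UTC-7).
Hiro in UTC: 09:30-11:00, 13:30-16:30 (add 7h to convert from UTC-7).
Chen in UTC: 09:30-13:00, 13:30-14:30, 16:30-17:00 (subtract 6h to convert from UTC+6).
Imani in UTC: 11:30-14:30, 15:30-16:30 (add 8h to convert from UTC-8).
Bianca ∩ Rina: 10:00-10:30, 12:00-12:30, 14:00-14:30, 15:30-16:00.
Bianca ∩ Rina ∩ Kira: 12:00-12:30.
Bianca ∩ Rina ∩ Kira ∩ Arjun: ∅.
Bianca ∩ Rina ∩ Kira ∩ Arjun ∩ Hiro: ∅.
Bianca ∩ Rina ∩ Kira ∩ Arjun ∩ Hiro ∩ Chen: ∅.
Bianca ∩ Rina ∩ Kira ∩ Arjun ∩ Hiro ∩ Chen ∩ Imani: ∅.
There is no time when everyone is free.
No common window exists, so the longest block is 0 minutes.

0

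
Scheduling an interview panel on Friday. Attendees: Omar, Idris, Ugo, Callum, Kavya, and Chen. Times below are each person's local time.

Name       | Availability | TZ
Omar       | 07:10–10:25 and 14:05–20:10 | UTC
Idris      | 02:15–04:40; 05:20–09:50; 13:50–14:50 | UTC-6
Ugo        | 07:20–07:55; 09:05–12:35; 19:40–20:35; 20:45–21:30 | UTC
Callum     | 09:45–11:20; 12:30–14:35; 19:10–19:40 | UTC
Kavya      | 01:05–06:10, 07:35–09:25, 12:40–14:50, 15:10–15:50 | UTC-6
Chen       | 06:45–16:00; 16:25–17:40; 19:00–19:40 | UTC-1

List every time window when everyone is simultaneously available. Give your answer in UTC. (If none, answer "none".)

09:45-10:25

Omar in UTC: 07:10-10:25, 14:05-20:10.
Idris in UTC: 08:15-10:40, 11:20-15:50, 19:50-20:50 (add 6h to convert from UTC-6).
Ugo in UTC: 07:20-07:55, 09:05-12:35, 19:40-20:35, 20:45-21:30.
Callum in UTC: 09:45-11:20, 12:30-14:35, 19:10-19:40.
Kavya in UTC: 07:05-12:10, 13:35-15:25, 18:40-20:50, 21:10-21:50 (add 6h to convert from UTC-6).
Chen in UTC: 07:45-17:00, 17:25-18:40, 20:00-20:40 (add 1h to convert from UTC-1).
Omar ∩ Idris: 08:15-10:25, 14:05-15:50, 19:50-20:10.
Omar ∩ Idris ∩ Ugo: 09:05-10:25, 19:50-20:10.
Omar ∩ Idris ∩ Ugo ∩ Callum: 09:45-10:25.
Omar ∩ Idris ∩ Ugo ∩ Callum ∩ Kavya: 09:45-10:25.
Omar ∩ Idris ∩ Ugo ∩ Callum ∩ Kavya ∩ Chen: 09:45-10:25.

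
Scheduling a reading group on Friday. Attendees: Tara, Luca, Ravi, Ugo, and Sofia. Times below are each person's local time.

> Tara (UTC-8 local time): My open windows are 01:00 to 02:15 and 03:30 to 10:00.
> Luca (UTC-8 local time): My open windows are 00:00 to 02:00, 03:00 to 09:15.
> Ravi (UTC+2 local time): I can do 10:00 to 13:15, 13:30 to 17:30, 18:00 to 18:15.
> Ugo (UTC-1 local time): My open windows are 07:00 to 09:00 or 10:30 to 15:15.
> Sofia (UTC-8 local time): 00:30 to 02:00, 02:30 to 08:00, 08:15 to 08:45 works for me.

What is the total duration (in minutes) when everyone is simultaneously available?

300

Tara in UTC: 09:00-10:15, 11:30-18:00 (add 8h to convert from UTC-8).
Luca in UTC: 08:00-10:00, 11:00-17:15 (add 8h to convert from UTC-8).
Ravi in UTC: 08:00-11:15, 11:30-15:30, 16:00-16:15 (subtract 2h to convert from UTC+2).
Ugo in UTC: 08:00-10:00, 11:30-16:15 (add 1h to convert from UTC-1).
Sofia in UTC: 08:30-10:00, 10:30-16:00, 16:15-16:45 (add 8h to convert from UTC-8).
Tara ∩ Luca: 09:00-10:00, 11:30-17:15.
Tara ∩ Luca ∩ Ravi: 09:00-10:00, 11:30-15:30, 16:00-16:15.
Tara ∩ Luca ∩ Ravi ∩ Ugo: 09:00-10:00, 11:30-15:30, 16:00-16:15.
Tara ∩ Luca ∩ Ravi ∩ Ugo ∩ Sofia: 09:00-10:00, 11:30-15:30.
Summing the common windows: 60 + 240 = 300 minutes.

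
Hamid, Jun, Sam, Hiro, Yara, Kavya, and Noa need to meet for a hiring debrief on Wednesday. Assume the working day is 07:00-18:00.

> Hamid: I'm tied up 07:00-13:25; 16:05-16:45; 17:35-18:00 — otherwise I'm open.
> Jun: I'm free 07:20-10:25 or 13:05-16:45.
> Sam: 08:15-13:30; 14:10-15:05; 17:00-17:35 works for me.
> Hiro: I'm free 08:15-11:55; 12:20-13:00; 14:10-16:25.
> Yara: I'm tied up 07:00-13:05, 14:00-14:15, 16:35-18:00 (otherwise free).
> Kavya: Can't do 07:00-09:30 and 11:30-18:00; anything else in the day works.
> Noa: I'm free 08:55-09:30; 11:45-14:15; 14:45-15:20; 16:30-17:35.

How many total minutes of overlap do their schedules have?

Hamid free: 13:25-16:05, 16:45-17:35 (invert busy blocks within the working day).
Jun free: 07:20-10:25, 13:05-16:45.
Sam free: 08:15-13:30, 14:10-15:05, 17:00-17:35.
Hiro free: 08:15-11:55, 12:20-13:00, 14:10-16:25.
Yara free: 13:05-14:00, 14:15-16:35 (invert busy blocks within the working day).
Kavya free: 09:30-11:30 (invert busy blocks within the working day).
Noa free: 08:55-09:30, 11:45-14:15, 14:45-15:20, 16:30-17:35.
Hamid ∩ Jun: 13:25-16:05.
Hamid ∩ Jun ∩ Sam: 13:25-13:30, 14:10-15:05.
Hamid ∩ Jun ∩ Sam ∩ Hiro: 14:10-15:05.
Hamid ∩ Jun ∩ Sam ∩ Hiro ∩ Yara: 14:15-15:05.
Hamid ∩ Jun ∩ Sam ∩ Hiro ∩ Yara ∩ Kavya: ∅.
Hamid ∩ Jun ∩ Sam ∩ Hiro ∩ Yara ∩ Kavya ∩ Noa: ∅.
There is no time when everyone is free.
There is no common window, so the total is 0 minutes.

0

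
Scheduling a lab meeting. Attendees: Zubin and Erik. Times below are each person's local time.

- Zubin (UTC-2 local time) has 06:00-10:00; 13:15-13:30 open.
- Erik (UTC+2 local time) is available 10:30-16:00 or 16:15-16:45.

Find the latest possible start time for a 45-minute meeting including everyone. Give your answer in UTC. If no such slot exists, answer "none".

Zubin in UTC: 08:00-12:00, 15:15-15:30 (add 2h to convert from UTC-2).
Erik in UTC: 08:30-14:00, 14:15-14:45 (subtract 2h to convert from UTC+2).
Zubin ∩ Erik: 08:30-12:00.
So the common availability across everyone is 08:30-12:00.
The last common window of at least 45 minutes is 08:30-12:00; a 45-minute meeting can start as late as 11:15 and still end by 12:00.

11:15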